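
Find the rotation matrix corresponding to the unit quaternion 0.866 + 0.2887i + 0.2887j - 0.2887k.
[[0.6666, 0.6667, 0.3333], [-0.3333, 0.6666, -0.6667], [-0.6667, 0.3333, 0.6666]]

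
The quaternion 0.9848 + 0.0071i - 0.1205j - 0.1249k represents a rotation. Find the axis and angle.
axis = (0.0409, -0.6937, -0.7191), θ = 20°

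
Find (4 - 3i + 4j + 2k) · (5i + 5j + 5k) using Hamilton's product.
-15 + 30i + 45j - 15k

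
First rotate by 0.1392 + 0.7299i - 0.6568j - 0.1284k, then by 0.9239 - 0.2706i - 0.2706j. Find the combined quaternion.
0.1484 + 0.6714i - 0.6792j + 0.2566k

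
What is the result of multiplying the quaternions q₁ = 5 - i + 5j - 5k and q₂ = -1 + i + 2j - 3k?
-29 + i - 3j - 17k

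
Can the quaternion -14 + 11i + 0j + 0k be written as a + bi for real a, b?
Yes. The quaternion -14 + 11i has j- and k-coefficients y = z = 0, so it lies in the complex subalgebra spanned by 1 and i.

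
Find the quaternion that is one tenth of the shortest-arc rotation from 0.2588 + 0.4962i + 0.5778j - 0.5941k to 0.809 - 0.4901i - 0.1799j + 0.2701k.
0.1393 + 0.5375i + 0.5742j - 0.6016k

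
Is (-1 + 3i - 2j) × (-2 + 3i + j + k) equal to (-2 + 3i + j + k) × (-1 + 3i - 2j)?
No: pq = -5 - 11i + 8k ≠ -5 - 7i + 6j - 10k = qp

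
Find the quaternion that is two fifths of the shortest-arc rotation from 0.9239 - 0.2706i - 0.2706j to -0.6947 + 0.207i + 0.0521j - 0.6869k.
0.8956 - 0.2638i - 0.1963j + 0.2997k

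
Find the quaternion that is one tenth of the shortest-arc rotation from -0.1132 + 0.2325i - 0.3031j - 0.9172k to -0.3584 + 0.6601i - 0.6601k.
-0.1417 + 0.2829i - 0.2765j - 0.9075k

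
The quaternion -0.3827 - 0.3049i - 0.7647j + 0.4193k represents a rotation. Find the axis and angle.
axis = (-0.33, -0.8277, 0.4538), θ = 5π/4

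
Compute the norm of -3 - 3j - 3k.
√27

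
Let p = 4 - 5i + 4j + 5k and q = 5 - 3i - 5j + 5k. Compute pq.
8i + 10j + 82k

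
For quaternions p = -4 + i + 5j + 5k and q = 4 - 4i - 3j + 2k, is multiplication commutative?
No: pq = -7 + 45i + 10j + 29k ≠ -7 - 5i + 54j - 5k = qp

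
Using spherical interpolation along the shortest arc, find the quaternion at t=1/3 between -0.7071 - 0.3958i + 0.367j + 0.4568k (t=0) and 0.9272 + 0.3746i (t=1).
-0.8183 - 0.4069i + 0.2542j + 0.3164k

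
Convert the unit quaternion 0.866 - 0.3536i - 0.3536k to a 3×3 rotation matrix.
[[0.7499, 0.6124, 0.2501], [-0.6124, 0.4999, 0.6124], [0.2501, -0.6124, 0.7499]]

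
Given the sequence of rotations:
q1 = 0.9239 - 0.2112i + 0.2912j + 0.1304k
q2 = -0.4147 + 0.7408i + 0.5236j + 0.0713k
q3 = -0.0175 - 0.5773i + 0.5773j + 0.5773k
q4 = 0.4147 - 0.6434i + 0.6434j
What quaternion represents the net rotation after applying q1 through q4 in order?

q2 · q1 = -0.3885 + 0.8195i + 0.2513j + 0.3381k
q3 · q2 · q1 = 0.1396 + 0.26i + 0.4396j - 0.8484k
q4 · q3 · q2 · q1 = -0.0577 - 0.5279i - 0.2737j - 0.802k
-0.0577 - 0.5279i - 0.2737j - 0.802k


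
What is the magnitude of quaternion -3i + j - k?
√11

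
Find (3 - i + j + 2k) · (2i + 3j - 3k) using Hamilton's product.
5 - 3i + 10j - 14k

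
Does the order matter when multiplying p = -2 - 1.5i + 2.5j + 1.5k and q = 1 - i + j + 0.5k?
Yes: pq = -6.75 + 0.25i - 0.25j + 1.5k ≠ -6.75 + 0.75i + 1.25j - 0.5k = qp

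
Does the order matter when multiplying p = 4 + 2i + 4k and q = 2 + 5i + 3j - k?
Yes: pq = 2 + 12i + 34j + 10k ≠ 2 + 36i - 10j - 2k = qp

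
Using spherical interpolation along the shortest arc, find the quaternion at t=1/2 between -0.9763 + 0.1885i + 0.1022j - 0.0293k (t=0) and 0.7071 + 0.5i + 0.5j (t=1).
-0.9577 - 0.1772i - 0.2263j - 0.0167k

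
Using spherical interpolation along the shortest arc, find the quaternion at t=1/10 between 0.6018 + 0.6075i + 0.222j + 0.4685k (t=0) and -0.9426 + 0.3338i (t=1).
0.6903 + 0.5319i + 0.21j + 0.4432k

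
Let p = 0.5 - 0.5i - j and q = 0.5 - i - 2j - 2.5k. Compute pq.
-2.25 + 1.75i - 2.75j - 1.25k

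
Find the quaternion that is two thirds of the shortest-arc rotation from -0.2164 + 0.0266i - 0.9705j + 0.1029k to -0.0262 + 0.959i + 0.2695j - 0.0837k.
-0.0747 - 0.7534i - 0.6436j + 0.1122k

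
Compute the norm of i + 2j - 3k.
√14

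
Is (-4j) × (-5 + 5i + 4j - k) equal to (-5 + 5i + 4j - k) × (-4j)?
No: pq = 16 + 4i + 20j + 20k ≠ 16 - 4i + 20j - 20k = qp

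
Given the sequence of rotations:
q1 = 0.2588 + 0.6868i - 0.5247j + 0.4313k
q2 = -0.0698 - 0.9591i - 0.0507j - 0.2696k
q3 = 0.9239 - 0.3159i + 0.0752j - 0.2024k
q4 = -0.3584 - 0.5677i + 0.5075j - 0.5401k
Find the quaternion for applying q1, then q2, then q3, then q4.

q2 · q1 = 0.7303 - 0.4595i + 0.252j + 0.4382k
q3 · q2 · q1 = 0.5993 - 0.5713i + 0.5192j + 0.212k
q4 · q3 · q2 · q1 = -0.6881 + 0.2525i + 0.547j - 0.4045k
-0.6881 + 0.2525i + 0.547j - 0.4045k


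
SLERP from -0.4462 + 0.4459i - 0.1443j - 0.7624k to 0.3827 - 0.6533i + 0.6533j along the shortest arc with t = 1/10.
-0.4599 + 0.4915i - 0.2111j - 0.7088k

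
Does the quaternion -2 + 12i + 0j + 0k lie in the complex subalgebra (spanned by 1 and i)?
Yes. The quaternion -2 + 12i has j- and k-coefficients y = z = 0, so it lies in the complex subalgebra spanned by 1 and i.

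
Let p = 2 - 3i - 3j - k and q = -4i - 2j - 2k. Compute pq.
-20 - 4i - 6j - 10k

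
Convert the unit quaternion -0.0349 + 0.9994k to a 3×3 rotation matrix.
[[-0.9976, 0.0698, 0], [-0.0698, -0.9976, 0], [0, 0, 1]]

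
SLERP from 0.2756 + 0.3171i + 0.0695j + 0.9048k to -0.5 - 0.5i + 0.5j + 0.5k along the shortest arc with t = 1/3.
-0.0027 + 0.0309i + 0.2822j + 0.9588k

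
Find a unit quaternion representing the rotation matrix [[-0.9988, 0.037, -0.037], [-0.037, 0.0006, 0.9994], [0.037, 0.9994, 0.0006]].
-0.0262 + 0.7069j + 0.7069k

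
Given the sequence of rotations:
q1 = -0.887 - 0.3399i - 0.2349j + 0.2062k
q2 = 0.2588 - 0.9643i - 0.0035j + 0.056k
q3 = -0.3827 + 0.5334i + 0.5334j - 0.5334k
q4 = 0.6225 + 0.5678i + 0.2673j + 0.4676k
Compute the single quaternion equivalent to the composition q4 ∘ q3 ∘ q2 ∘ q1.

q2 · q1 = -0.5697 + 0.7798i + 0.1221j + 0.229k
q3 · q2 · q1 = -0.1409 - 0.415i - 0.8887j - 0.1346k
q4 · q3 · q2 · q1 = 0.4484 + 0.0412i - 0.7085j - 0.5433k
0.4484 + 0.0412i - 0.7085j - 0.5433k


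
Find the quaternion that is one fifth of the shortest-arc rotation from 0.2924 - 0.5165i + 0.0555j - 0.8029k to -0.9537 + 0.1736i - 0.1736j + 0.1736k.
0.4775 - 0.4833i + 0.0889j - 0.7284k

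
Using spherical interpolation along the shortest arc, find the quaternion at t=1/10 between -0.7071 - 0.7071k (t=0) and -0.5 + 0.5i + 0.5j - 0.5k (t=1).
-0.7049 + 0.0555i + 0.0555j - 0.7049k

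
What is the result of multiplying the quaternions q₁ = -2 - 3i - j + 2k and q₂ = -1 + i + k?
3 + 6j - 3k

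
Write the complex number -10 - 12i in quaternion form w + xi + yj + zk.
-10 - 12i + 0j + 0k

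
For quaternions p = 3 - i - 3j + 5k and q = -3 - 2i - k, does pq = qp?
No: pq = -6 - 2j - 24k ≠ -6 - 6i + 20j - 12k = qp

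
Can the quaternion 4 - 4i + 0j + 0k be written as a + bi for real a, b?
Yes. The quaternion 4 - 4i has j- and k-coefficients y = z = 0, so it lies in the complex subalgebra spanned by 1 and i.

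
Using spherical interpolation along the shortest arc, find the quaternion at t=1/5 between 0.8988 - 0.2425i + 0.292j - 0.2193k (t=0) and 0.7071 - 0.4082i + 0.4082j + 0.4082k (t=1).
0.8944 - 0.2884i + 0.3292j - 0.0924k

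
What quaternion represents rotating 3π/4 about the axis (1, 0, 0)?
0.3827 + 0.9239i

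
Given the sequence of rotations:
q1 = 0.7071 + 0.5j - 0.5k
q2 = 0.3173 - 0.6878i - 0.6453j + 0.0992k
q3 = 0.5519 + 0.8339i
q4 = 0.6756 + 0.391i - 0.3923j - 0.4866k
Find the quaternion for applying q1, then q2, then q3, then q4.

q2 · q1 = 0.5966 - 0.2133i - 0.6415j - 0.4324k
q3 · q2 · q1 = 0.5071 + 0.3798i + 0.0065j - 0.7736k
q4 · q3 · q2 · q1 = -0.1798 + 0.7615i - 0.0769j - 0.6179k
-0.1798 + 0.7615i - 0.0769j - 0.6179k


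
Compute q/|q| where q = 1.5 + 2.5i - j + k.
0.4629 + 0.7715i - 0.3086j + 0.3086k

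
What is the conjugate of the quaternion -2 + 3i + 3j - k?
-2 - 3i - 3j + k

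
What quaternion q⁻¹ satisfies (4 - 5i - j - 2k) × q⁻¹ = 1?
0.087 + 0.1087i + 0.0217j + 0.0435k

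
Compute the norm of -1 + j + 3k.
√11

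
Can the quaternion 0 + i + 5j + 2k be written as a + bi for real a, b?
No. The quaternion i + 5j + 2k has j-coefficient y = 5 and k-coefficient z = 2, not both zero, so it does not lie in the complex subalgebra spanned by 1 and i.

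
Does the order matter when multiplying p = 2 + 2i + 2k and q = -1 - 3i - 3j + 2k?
Yes: pq = -2i - 16j - 4k ≠ -14i + 4j + 8k = qp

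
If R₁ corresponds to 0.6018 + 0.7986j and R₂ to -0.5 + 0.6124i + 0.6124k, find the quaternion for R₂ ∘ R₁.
-0.3009 - 0.1205i - 0.3993j + 0.8576k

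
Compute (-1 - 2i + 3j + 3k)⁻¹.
-0.0435 + 0.087i - 0.1304j - 0.1304k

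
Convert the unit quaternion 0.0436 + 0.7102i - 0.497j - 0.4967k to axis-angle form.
axis = (0.7109, -0.4975, -0.4972), θ = 175°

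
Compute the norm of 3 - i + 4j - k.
√27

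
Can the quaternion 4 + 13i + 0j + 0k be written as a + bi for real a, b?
Yes. The quaternion 4 + 13i has j- and k-coefficients y = z = 0, so it lies in the complex subalgebra spanned by 1 and i.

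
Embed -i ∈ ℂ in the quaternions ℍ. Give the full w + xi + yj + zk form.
0 - i + 0j + 0k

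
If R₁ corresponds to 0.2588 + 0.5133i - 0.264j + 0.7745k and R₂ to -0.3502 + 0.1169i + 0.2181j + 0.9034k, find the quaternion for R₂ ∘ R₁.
-0.7927 + 0.2579i + 0.5221j - 0.1802k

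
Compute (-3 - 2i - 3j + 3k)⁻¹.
-0.0968 + 0.0645i + 0.0968j - 0.0968k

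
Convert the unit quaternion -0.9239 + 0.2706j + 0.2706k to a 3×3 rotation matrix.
[[0.7071, 0.5, -0.5], [-0.5, 0.8536, 0.1464], [0.5, 0.1464, 0.8536]]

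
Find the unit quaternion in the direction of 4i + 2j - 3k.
0.7428i + 0.3714j - 0.5571k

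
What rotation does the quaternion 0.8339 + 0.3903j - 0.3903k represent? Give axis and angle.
axis = (0, √2/2, -√2/2), θ = 67°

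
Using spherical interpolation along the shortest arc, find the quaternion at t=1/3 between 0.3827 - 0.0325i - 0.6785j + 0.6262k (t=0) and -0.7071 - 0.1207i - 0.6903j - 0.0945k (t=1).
-0.0124 - 0.0826i - 0.8779j + 0.4716k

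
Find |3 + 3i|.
√18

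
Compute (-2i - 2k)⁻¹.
0.25i + 0.25k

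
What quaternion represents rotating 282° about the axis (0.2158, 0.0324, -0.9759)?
-0.7771 + 0.1358i + 0.0204j - 0.6142k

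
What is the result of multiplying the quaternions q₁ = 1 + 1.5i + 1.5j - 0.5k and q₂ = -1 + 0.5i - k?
-2.25 - 2.5i - 0.25j - 1.25k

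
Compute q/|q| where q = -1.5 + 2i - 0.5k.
-0.5883 + 0.7845i - 0.1961k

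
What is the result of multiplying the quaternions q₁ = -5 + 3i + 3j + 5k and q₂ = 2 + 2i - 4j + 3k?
-19 + 25i + 27j - 23k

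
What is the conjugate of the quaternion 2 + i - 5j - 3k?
2 - i + 5j + 3k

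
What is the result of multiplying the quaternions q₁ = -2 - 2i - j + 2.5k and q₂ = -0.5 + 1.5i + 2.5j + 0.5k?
5.25 - 8.75i + 0.25j - 5.75k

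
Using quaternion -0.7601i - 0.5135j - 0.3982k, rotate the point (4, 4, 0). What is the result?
(3.745, 1.232, 4.057)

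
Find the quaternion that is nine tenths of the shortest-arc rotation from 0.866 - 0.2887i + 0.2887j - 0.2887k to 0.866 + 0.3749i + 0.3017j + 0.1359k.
0.8932 + 0.3125i + 0.3097j + 0.0927k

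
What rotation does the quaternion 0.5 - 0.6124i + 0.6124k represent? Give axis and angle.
axis = (-√2/2, 0, √2/2), θ = 2π/3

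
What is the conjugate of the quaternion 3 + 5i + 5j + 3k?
3 - 5i - 5j - 3k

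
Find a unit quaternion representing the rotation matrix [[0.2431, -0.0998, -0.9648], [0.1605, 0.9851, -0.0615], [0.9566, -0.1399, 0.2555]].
0.788 - 0.0249i - 0.6096j + 0.0826k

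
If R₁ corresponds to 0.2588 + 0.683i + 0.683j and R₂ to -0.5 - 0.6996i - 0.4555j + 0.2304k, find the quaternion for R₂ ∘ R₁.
0.6595 - 0.6799i - 0.302j - 0.1071k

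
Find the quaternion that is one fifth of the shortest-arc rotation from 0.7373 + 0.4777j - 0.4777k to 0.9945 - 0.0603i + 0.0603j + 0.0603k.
0.8285 - 0.0132i + 0.4088j - 0.3824k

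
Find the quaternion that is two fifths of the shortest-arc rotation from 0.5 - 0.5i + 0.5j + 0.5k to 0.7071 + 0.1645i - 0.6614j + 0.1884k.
0.8064 - 0.3036i + 0.017j + 0.5072k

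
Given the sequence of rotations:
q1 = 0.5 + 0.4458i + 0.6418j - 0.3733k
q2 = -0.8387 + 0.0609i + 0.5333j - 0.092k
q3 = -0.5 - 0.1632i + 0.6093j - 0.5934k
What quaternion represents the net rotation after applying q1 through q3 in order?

q2 · q1 = -0.8231 - 0.4835i - 0.2899j + 0.0684k
q3 · q2 · q1 = 0.5499 + 0.2457i - 0.0585j + 0.7961k
0.5499 + 0.2457i - 0.0585j + 0.7961k


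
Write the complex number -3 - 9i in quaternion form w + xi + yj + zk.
-3 - 9i + 0j + 0k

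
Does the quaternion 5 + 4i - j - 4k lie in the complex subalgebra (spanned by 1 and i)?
No. The quaternion 5 + 4i - j - 4k has j-coefficient y = -1 and k-coefficient z = -4, not both zero, so it does not lie in the complex subalgebra spanned by 1 and i.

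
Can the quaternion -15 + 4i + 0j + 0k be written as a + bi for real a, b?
Yes. The quaternion -15 + 4i has j- and k-coefficients y = z = 0, so it lies in the complex subalgebra spanned by 1 and i.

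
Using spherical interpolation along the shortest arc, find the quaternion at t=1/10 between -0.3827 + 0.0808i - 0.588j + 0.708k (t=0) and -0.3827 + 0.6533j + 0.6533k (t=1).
-0.42 + 0.0776i - 0.4747j + 0.7696k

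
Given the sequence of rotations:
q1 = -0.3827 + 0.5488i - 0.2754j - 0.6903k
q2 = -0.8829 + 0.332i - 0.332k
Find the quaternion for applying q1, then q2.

q2 · q1 = -0.0735 - 0.703i + 0.2901j + 0.6451k
-0.0735 - 0.703i + 0.2901j + 0.6451k


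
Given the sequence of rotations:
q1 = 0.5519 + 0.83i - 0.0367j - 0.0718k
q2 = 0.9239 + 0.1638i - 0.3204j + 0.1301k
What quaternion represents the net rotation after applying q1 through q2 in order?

q2 · q1 = 0.3715 + 0.885i - 0.091j + 0.2654k
0.3715 + 0.885i - 0.091j + 0.2654k


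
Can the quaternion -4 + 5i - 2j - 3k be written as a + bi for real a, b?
No. The quaternion -4 + 5i - 2j - 3k has j-coefficient y = -2 and k-coefficient z = -3, not both zero, so it does not lie in the complex subalgebra spanned by 1 and i.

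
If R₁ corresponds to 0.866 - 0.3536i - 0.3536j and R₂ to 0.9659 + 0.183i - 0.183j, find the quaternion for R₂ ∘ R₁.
0.8365 - 0.1831i - 0.5j - 0.1294k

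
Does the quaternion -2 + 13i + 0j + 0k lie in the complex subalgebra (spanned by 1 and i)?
Yes. The quaternion -2 + 13i has j- and k-coefficients y = z = 0, so it lies in the complex subalgebra spanned by 1 and i.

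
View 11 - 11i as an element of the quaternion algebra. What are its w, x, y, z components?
11 - 11i + 0j + 0k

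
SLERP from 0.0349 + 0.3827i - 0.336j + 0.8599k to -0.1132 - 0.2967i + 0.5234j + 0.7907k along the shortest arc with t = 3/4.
-0.0837 - 0.128i + 0.3322j + 0.9307k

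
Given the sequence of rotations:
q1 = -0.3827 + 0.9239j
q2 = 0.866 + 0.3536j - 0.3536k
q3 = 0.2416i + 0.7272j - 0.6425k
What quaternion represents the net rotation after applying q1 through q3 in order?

q2 · q1 = -0.6581 + 0.3267i + 0.6648j + 0.1353k
q3 · q2 · q1 = -0.4754 + 0.3665i - 0.7212j + 0.3459k
-0.4754 + 0.3665i - 0.7212j + 0.3459k


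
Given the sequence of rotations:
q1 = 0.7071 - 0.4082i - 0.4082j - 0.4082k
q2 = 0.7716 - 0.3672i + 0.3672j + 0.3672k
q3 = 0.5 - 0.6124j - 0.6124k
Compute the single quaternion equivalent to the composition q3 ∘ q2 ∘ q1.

q2 · q1 = 0.6955 - 0.5746i - 0.3551j + 0.2445k
q3 · q2 · q1 = 0.28 - 0.6545i - 0.2516j - 0.6556k
0.28 - 0.6545i - 0.2516j - 0.6556k


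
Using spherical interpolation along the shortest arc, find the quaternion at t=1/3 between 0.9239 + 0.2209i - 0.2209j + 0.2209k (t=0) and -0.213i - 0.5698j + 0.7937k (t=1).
0.7338 + 0.082i - 0.4253j + 0.5235k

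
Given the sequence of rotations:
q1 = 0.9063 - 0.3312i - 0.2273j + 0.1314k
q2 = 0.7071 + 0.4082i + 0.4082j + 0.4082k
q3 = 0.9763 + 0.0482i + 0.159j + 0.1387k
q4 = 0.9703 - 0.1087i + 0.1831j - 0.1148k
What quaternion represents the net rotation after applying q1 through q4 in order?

q2 · q1 = 0.8152 + 0.2822i + 0.0204j + 0.5053k
q3 · q2 · q1 = 0.7089 + 0.3923i + 0.1643j + 0.5625k
q4 · q3 · q2 · q1 = 0.765 + 0.4254i + 0.3053j + 0.3747k
0.765 + 0.4254i + 0.3053j + 0.3747k


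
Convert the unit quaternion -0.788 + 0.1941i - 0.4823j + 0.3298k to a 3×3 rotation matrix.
[[0.3172, 0.3325, 0.8881], [-0.707, 0.7071, -0.0122], [-0.6321, -0.624, 0.4594]]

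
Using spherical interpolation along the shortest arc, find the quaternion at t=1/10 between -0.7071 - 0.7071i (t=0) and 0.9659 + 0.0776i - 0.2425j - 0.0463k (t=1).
-0.7539 - 0.6565i + 0.0266j + 0.0051k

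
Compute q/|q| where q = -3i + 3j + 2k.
-0.6396i + 0.6396j + 0.4264k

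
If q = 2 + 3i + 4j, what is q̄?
2 - 3i - 4j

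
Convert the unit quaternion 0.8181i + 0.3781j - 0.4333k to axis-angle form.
axis = (0.8181, 0.3781, -0.4333), θ = π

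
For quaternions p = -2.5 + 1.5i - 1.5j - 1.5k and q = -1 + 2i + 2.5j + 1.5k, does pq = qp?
No: pq = 5.5 - 5i - 10j + 4.5k ≠ 5.5 - 8i + 0.5j - 9k = qp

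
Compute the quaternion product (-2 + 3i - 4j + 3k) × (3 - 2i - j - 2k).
2 + 24i - 10j + 2k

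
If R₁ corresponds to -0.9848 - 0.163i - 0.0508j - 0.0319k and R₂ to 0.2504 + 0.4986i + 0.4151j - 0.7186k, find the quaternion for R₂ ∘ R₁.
-0.1672 - 0.5816i - 0.2885j + 0.742k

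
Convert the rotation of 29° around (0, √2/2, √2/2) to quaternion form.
0.9681 + 0.177j + 0.177k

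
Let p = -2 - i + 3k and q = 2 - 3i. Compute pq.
-7 + 4i - 9j + 6k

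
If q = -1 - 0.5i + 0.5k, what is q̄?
-1 + 0.5i - 0.5k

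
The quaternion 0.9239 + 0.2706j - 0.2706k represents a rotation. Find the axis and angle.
axis = (0, √2/2, -√2/2), θ = π/4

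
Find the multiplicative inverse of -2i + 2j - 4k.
0.0833i - 0.0833j + 0.1667k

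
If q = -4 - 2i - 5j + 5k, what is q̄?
-4 + 2i + 5j - 5k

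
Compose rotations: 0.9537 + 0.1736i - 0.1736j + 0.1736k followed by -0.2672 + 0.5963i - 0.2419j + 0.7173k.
-0.5249 + 0.6048i - 0.1633j + 0.5762k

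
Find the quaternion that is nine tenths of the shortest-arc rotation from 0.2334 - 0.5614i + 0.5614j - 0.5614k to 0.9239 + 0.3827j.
0.8976 - 0.0699i + 0.4296j - 0.0699k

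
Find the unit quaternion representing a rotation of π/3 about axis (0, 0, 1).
0.866 + 0.5k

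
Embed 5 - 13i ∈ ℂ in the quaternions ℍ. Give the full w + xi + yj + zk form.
5 - 13i + 0j + 0k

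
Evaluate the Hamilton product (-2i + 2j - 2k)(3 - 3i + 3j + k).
-10 + 2i + 14j - 6k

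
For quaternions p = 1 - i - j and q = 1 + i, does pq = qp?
No: pq = 2 - j + k ≠ 2 - j - k = qp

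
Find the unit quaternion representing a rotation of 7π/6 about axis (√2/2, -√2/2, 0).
-0.2588 + 0.683i - 0.683j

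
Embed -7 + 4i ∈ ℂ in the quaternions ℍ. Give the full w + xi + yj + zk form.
-7 + 4i + 0j + 0k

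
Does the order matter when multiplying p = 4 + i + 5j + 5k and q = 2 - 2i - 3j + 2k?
Yes: pq = 15 + 19i - 14j + 25k ≠ 15 - 31i + 10j + 11k = qp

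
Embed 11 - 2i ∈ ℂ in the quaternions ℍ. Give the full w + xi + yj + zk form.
11 - 2i + 0j + 0k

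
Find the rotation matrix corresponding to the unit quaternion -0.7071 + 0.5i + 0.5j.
[[0.5, 0.5, -0.7071], [0.5, 0.5, 0.7071], [0.7071, -0.7071, 0]]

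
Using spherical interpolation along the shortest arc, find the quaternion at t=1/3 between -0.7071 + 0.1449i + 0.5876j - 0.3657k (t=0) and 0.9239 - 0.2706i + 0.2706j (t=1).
-0.8807 + 0.2122i + 0.327j - 0.2692k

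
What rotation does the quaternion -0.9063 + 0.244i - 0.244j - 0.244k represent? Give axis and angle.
axis = (√3/3, -√3/3, -√3/3), θ = 310°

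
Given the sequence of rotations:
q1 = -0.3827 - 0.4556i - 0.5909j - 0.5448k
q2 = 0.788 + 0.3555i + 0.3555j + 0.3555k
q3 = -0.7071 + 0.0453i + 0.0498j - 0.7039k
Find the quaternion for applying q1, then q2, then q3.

q2 · q1 = 0.2641 - 0.4787i - 0.57j - 0.6135k
q3 · q2 · q1 = -0.5685 - 0.0813i + 0.7809j + 0.2459k
-0.5685 - 0.0813i + 0.7809j + 0.2459k


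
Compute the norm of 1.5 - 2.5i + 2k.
3.536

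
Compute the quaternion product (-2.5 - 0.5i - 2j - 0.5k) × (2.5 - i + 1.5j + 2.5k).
-2.5 - 3i - 7j - 10.25k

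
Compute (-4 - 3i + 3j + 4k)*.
-4 + 3i - 3j - 4k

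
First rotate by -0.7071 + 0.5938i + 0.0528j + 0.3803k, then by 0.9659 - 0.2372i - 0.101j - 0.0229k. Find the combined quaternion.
-0.5281 + 0.7041i + 0.199j + 0.431k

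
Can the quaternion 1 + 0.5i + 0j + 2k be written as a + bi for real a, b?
No. The quaternion 1 + 0.5i + 2k has j-coefficient y = 0 and k-coefficient z = 2, not both zero, so it does not lie in the complex subalgebra spanned by 1 and i.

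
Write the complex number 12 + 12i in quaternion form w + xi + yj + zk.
12 + 12i + 0j + 0k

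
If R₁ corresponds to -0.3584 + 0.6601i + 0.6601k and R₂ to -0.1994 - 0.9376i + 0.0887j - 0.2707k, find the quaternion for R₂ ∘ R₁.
0.8691 + 0.263i + 0.4084j - 0.0932k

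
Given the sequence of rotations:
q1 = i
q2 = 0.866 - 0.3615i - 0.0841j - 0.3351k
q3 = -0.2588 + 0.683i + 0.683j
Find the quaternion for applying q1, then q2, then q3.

q2 · q1 = 0.3615 + 0.866i - 0.3351j + 0.0841k
q3 · q2 · q1 = -0.4562 + 0.0802i + 0.2762j - 0.8421k
-0.4562 + 0.0802i + 0.2762j - 0.8421k


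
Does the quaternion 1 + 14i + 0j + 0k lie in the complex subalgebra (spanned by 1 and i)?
Yes. The quaternion 1 + 14i has j- and k-coefficients y = z = 0, so it lies in the complex subalgebra spanned by 1 and i.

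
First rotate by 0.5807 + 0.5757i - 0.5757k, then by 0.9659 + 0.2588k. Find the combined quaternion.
0.7099 + 0.5561i + 0.149j - 0.4058k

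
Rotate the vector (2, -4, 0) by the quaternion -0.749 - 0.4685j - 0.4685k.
(3.051, -0.84, -3.16)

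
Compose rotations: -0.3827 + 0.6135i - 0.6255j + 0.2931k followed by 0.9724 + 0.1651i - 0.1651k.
-0.425 + 0.4301i - 0.7579j + 0.2449k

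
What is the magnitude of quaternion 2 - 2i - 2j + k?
√13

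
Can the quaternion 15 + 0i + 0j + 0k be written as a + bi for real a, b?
Yes. The quaternion 15 has j- and k-coefficients y = z = 0, so it lies in the complex subalgebra spanned by 1 and i.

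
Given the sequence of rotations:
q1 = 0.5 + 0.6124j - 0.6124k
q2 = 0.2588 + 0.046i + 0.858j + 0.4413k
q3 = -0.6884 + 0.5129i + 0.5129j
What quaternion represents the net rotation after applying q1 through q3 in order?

q2 · q1 = -0.1258 - 0.7727i + 0.6157j + 0.0903k
q3 · q2 · q1 = 0.1671 + 0.5137i - 0.5347j + 0.6499k
0.1671 + 0.5137i - 0.5347j + 0.6499k


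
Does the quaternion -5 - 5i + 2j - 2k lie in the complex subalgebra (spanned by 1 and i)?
No. The quaternion -5 - 5i + 2j - 2k has j-coefficient y = 2 and k-coefficient z = -2, not both zero, so it does not lie in the complex subalgebra spanned by 1 and i.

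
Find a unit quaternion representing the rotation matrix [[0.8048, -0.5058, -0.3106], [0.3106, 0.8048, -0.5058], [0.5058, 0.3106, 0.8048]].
0.9239 + 0.2209i - 0.2209j + 0.2209k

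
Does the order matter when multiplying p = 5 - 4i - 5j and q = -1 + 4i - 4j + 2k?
Yes: pq = -9 + 14i - 7j + 46k ≠ -9 + 34i - 23j - 26k = qp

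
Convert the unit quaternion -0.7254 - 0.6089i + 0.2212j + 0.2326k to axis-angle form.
axis = (-0.8846, 0.3214, 0.3379), θ = 273°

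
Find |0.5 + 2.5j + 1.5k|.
2.958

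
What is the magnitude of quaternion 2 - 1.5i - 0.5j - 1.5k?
2.958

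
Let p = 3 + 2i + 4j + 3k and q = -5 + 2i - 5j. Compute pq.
1 + 11i - 29j - 33k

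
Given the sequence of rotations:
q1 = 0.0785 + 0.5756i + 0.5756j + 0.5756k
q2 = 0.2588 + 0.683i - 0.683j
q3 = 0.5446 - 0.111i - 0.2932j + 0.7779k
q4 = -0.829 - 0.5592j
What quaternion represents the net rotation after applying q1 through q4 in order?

q2 · q1 = 0.0203 - 0.1906i - 0.2978j + 0.9352k
q3 · q2 · q1 = -0.8249 - 0.1486i - 0.2126j + 0.5023k
q4 · q3 · q2 · q1 = 0.565 - 0.1577i + 0.6375j - 0.4995k
0.565 - 0.1577i + 0.6375j - 0.4995k


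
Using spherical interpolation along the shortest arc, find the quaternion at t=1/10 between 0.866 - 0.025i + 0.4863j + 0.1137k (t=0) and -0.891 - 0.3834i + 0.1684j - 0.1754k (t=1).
0.8949 + 0.0197i + 0.4282j + 0.124k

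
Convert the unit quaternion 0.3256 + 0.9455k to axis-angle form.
axis = (0, 0, 1), θ = 142°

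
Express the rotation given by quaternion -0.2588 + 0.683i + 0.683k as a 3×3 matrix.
[[0.067, 0.3535, 0.933], [-0.3535, -0.866, 0.3535], [0.933, -0.3535, 0.067]]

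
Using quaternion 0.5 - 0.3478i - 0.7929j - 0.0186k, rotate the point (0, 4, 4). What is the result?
(-0.839, 4.539, -3.27)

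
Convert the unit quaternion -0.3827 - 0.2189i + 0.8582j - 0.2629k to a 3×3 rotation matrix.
[[-0.6112, -0.5769, -0.5418], [-0.1745, 0.7659, -0.6188], [0.772, -0.2837, -0.5688]]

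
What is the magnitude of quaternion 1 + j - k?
√3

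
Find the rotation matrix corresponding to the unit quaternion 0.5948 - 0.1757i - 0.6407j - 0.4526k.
[[-0.2307, 0.7636, -0.6031], [-0.3133, 0.5286, 0.789], [0.9212, 0.3709, 0.1173]]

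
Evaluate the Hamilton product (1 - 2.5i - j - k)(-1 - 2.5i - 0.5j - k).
-8.75 + 0.5i + 0.5j - 1.25k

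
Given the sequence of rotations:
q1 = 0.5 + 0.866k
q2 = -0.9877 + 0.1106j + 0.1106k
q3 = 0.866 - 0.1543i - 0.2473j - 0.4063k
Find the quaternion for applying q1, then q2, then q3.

q2 · q1 = -0.5896 + 0.0958i + 0.0553j - 0.8k
q3 · q2 · q1 = -0.8072 + 0.3942i + 0.0313j - 0.4381k
-0.8072 + 0.3942i + 0.0313j - 0.4381k


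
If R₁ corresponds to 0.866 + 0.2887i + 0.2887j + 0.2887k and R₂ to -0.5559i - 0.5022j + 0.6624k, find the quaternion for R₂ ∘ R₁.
0.1142 - 0.8176i - 0.0832j + 0.5581k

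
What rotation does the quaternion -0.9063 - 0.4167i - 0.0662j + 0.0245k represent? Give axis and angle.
axis = (-0.986, -0.1566, 0.058), θ = 310°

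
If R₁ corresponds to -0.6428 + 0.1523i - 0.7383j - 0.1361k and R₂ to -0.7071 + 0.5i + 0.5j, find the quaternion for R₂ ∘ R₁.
0.7475 - 0.4971i + 0.2687j - 0.3491k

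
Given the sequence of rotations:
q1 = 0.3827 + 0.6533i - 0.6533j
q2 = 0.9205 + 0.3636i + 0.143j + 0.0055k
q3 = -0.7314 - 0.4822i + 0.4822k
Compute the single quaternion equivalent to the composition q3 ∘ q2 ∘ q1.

q2 · q1 = 0.2082 + 0.7441i - 0.543j - 0.3289k
q3 · q2 · q1 = 0.3651 - 0.3828i + 0.5974j + 0.6028k
0.3651 - 0.3828i + 0.5974j + 0.6028k


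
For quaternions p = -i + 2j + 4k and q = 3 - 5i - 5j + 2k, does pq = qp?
No: pq = -3 + 21i - 12j + 27k ≠ -3 - 27i + 24j - 3k = qp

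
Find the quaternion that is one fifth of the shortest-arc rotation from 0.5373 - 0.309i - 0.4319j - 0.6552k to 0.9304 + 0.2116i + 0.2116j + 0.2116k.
0.7434 - 0.2219i - 0.3333j - 0.5358k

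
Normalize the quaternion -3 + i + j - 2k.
-0.7746 + 0.2582i + 0.2582j - 0.5164k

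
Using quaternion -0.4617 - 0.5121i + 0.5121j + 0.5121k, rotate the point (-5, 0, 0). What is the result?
(0.245, 4.987, 0.258)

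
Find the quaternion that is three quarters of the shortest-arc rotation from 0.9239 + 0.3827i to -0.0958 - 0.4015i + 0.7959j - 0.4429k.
0.3928 + 0.4754i - 0.6879j + 0.3828k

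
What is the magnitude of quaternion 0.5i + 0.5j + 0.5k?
0.866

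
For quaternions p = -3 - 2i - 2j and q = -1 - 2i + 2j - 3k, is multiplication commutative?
No: pq = 3 + 14i - 10j + k ≠ 3 + 2i + 2j + 17k = qp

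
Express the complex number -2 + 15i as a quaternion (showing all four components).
-2 + 15i + 0j + 0k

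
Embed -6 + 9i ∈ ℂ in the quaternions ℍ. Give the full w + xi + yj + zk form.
-6 + 9i + 0j + 0k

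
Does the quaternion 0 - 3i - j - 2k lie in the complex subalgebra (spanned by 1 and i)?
No. The quaternion -3i - j - 2k has j-coefficient y = -1 and k-coefficient z = -2, not both zero, so it does not lie in the complex subalgebra spanned by 1 and i.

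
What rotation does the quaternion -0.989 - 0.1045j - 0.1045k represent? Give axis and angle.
axis = (0, -√2/2, -√2/2), θ = 343°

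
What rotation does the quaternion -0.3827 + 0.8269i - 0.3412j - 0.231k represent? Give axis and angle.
axis = (0.895, -0.3693, -0.25), θ = 5π/4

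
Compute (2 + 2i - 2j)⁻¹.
0.1667 - 0.1667i + 0.1667j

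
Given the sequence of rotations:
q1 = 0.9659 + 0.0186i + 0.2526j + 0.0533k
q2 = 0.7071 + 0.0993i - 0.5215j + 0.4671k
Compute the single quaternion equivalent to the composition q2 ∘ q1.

q2 · q1 = 0.788 - 0.0367i - 0.3217j + 0.5236k
0.788 - 0.0367i - 0.3217j + 0.5236k


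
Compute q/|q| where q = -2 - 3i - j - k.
-0.5164 - 0.7746i - 0.2582j - 0.2582k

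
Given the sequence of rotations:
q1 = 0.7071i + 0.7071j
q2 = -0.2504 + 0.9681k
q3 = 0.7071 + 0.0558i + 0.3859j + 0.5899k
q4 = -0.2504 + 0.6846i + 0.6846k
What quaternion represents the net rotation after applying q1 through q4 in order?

q2 · q1 = -0.8616i + 0.5075j
q3 · q2 · q1 = -0.1478 - 0.9086i - 0.1494j + 0.3608k
q4 · q3 · q2 · q1 = 0.412 + 0.2286i - 0.8316j - 0.2938k
0.412 + 0.2286i - 0.8316j - 0.2938k


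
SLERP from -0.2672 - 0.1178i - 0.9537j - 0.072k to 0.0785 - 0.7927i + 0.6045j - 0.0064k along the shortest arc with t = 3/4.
-0.1438 + 0.6116i - 0.7778j - 0.0163k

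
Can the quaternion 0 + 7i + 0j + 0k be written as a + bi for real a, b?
Yes. The quaternion 7i has j- and k-coefficients y = z = 0, so it lies in the complex subalgebra spanned by 1 and i.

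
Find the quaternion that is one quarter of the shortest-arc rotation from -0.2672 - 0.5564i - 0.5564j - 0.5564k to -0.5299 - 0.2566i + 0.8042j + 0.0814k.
-0.0521 - 0.3974i - 0.7593j - 0.5127k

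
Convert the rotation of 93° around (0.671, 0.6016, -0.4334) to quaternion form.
0.6884 + 0.4867i + 0.4364j - 0.3144k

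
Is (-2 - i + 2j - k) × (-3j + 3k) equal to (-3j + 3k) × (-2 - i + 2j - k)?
No: pq = 9 + 3i + 9j - 3k ≠ 9 - 3i + 3j - 9k = qp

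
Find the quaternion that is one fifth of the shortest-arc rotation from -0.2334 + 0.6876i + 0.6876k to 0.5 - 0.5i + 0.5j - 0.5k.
-0.2982 + 0.6707i - 0.1068j + 0.6707k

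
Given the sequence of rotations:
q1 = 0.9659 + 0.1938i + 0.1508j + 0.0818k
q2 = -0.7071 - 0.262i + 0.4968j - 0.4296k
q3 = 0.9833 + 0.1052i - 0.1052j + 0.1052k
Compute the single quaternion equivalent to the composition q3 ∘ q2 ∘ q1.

q2 · q1 = -0.672 - 0.2847i + 0.3114j - 0.6086k
q3 · q2 · q1 = -0.534 - 0.3194i + 0.411j - 0.6663k
-0.534 - 0.3194i + 0.411j - 0.6663k


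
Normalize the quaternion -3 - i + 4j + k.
-0.5774 - 0.1925i + 0.7698j + 0.1925k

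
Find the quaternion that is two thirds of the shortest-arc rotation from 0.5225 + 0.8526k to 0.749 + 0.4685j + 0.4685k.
0.7062 + 0.3254j + 0.6288k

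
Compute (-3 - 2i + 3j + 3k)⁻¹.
-0.0968 + 0.0645i - 0.0968j - 0.0968k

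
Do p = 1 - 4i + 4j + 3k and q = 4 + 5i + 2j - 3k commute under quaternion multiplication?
No: pq = 25 - 29i + 21j - 19k ≠ 25 + 7i + 15j + 37k = qp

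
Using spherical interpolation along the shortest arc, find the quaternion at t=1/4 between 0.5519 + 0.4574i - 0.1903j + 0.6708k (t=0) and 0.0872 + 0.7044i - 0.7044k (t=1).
0.4633 + 0.1559i - 0.1706j + 0.8555k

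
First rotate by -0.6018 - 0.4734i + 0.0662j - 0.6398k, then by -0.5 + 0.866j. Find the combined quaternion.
0.2436 - 0.3174i - 0.5543j + 0.7299k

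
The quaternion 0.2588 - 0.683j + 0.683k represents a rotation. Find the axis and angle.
axis = (0, -√2/2, √2/2), θ = 5π/6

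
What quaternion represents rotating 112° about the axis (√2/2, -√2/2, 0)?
0.5592 + 0.5862i - 0.5862j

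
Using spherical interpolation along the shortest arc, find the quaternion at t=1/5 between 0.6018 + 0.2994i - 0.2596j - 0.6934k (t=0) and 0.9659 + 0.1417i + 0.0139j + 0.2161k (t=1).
0.7538 + 0.2926i - 0.2205j - 0.5454k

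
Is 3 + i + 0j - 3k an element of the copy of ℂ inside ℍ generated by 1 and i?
No. The quaternion 3 + i - 3k has j-coefficient y = 0 and k-coefficient z = -3, not both zero, so it does not lie in the complex subalgebra spanned by 1 and i.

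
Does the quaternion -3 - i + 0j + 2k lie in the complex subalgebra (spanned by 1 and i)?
No. The quaternion -3 - i + 2k has j-coefficient y = 0 and k-coefficient z = 2, not both zero, so it does not lie in the complex subalgebra spanned by 1 and i.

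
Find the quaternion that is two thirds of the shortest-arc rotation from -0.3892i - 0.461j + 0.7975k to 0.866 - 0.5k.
-0.6599 - 0.1601i - 0.1897j + 0.7091k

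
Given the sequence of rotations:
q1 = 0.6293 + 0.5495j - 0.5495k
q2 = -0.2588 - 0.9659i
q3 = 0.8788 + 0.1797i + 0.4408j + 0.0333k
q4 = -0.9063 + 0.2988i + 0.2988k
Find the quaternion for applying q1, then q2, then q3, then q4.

q2 · q1 = -0.1629 - 0.6078i - 0.673j - 0.3886k
q3 · q2 · q1 = 0.2757 - 0.7123i - 0.6136j - 0.1999k
q4 · q3 · q2 · q1 = 0.0227 + 0.9113i + 0.403j + 0.0802k
0.0227 + 0.9113i + 0.403j + 0.0802k


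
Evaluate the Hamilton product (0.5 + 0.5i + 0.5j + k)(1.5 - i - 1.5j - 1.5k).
3.5 + i - 0.25j + 0.5k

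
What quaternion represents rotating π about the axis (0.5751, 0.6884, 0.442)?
0.5751i + 0.6884j + 0.442k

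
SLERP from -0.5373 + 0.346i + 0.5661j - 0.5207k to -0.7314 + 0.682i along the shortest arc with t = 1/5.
-0.6185 + 0.4464i + 0.476j - 0.4378k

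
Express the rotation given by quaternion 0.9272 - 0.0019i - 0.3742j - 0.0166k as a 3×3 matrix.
[[0.7194, 0.0322, -0.6939], [-0.0294, 0.9994, 0.0159], [0.694, 0.0089, 0.7199]]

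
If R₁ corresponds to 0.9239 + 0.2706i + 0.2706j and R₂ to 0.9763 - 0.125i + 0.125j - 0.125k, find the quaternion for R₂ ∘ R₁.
0.902 + 0.1825i + 0.3458j - 0.1831k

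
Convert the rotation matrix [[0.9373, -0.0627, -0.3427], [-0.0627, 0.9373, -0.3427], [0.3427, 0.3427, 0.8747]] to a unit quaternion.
0.9682 + 0.177i - 0.177j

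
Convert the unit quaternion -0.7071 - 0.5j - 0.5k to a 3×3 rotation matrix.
[[0, -0.7071, 0.7071], [0.7071, 0.5, 0.5], [-0.7071, 0.5, 0.5]]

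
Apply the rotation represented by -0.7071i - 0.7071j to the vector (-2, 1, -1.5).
(1, -2, 1.5)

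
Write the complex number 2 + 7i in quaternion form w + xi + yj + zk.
2 + 7i + 0j + 0k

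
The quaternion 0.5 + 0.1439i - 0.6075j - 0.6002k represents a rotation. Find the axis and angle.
axis = (0.1662, -0.7015, -0.693), θ = 2π/3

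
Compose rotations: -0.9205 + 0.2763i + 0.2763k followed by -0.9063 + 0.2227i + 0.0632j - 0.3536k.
0.8704 - 0.4379i - 0.2174j + 0.0576k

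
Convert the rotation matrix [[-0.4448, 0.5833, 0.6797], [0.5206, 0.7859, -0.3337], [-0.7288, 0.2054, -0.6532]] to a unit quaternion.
0.4147 + 0.325i + 0.8491j - 0.0378k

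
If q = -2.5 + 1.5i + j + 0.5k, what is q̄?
-2.5 - 1.5i - j - 0.5k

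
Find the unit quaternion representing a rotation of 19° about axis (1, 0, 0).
0.9863 + 0.165i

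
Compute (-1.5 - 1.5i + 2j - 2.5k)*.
-1.5 + 1.5i - 2j + 2.5k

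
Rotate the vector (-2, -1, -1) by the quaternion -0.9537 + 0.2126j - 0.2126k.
(-0.827, -1.63, -1.63)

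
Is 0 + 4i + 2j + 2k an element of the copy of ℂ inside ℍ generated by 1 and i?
No. The quaternion 4i + 2j + 2k has j-coefficient y = 2 and k-coefficient z = 2, not both zero, so it does not lie in the complex subalgebra spanned by 1 and i.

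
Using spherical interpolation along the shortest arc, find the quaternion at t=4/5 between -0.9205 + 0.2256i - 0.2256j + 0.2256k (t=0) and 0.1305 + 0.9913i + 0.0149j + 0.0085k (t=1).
-0.1469 + 0.9851i - 0.0518j + 0.0735k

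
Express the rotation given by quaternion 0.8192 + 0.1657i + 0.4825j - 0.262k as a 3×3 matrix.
[[0.3971, 0.5892, 0.7037], [-0.2694, 0.8078, -0.5243], [-0.8774, 0.0187, 0.4795]]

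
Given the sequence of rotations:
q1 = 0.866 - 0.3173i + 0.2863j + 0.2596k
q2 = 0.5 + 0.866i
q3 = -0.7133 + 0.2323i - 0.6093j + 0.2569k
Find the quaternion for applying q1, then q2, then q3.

q2 · q1 = 0.7078 + 0.5913i - 0.0817j + 0.3777k
q3 · q2 · q1 = -0.789 - 0.4665i - 0.3088j + 0.2537k
-0.789 - 0.4665i - 0.3088j + 0.2537k


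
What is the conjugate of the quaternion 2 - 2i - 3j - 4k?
2 + 2i + 3j + 4k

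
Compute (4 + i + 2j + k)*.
4 - i - 2j - k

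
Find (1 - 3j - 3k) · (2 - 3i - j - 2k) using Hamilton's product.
-7 + 2j - 17k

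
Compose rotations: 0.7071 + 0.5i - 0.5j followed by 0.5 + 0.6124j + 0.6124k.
0.6597 + 0.5562i + 0.4892j + 0.1268k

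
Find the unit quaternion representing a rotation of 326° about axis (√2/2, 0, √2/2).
-0.9563 + 0.2067i + 0.2067k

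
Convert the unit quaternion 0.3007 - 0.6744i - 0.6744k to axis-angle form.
axis = (-√2/2, 0, -√2/2), θ = 145°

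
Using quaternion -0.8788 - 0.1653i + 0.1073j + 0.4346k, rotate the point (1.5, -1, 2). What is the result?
(-0.494, -2.161, 1.528)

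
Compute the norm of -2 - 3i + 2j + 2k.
√21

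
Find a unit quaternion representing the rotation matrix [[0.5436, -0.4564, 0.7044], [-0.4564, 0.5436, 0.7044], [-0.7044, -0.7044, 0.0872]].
0.7373 - 0.4777i + 0.4777j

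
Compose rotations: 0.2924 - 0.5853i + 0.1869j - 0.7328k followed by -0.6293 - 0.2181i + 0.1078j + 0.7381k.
0.2091 + 0.0876i - 0.6779j + 0.6993k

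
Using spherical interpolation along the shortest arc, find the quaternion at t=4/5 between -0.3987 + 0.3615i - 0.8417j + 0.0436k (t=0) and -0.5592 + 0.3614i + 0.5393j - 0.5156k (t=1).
0.4015 - 0.2296i - 0.7399j + 0.4885k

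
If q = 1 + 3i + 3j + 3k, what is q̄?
1 - 3i - 3j - 3k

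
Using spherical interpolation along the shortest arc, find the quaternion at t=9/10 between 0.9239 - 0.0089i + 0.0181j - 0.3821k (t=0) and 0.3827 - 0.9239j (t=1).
0.4832 - 0.0012i - 0.8741j - 0.0497k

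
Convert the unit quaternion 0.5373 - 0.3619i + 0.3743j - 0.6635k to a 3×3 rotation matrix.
[[-0.1607, 0.4421, 0.8825], [-0.9839, -0.1424, -0.1078], [0.078, -0.8856, 0.4579]]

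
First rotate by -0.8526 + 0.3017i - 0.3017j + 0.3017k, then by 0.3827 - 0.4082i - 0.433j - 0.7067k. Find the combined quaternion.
-0.1206 + 0.1196i + 0.1637j + 0.9718k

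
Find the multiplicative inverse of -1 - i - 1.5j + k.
-0.1905 + 0.1905i + 0.2857j - 0.1905k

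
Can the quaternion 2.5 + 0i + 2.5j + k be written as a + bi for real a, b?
No. The quaternion 2.5 + 2.5j + k has j-coefficient y = 2.5 and k-coefficient z = 1, not both zero, so it does not lie in the complex subalgebra spanned by 1 and i.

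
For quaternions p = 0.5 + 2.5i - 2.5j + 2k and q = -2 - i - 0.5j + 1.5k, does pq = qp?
No: pq = -2.75 - 8.25i - j - 7k ≠ -2.75 - 2.75i + 10.5j + 0.5k = qp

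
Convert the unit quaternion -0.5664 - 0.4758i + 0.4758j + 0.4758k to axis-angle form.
axis = (-√3/3, √3/3, √3/3), θ = 249°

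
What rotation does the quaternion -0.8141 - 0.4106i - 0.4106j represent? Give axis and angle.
axis = (-√2/2, -√2/2, 0), θ = 289°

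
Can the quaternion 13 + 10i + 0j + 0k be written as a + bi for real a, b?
Yes. The quaternion 13 + 10i has j- and k-coefficients y = z = 0, so it lies in the complex subalgebra spanned by 1 and i.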